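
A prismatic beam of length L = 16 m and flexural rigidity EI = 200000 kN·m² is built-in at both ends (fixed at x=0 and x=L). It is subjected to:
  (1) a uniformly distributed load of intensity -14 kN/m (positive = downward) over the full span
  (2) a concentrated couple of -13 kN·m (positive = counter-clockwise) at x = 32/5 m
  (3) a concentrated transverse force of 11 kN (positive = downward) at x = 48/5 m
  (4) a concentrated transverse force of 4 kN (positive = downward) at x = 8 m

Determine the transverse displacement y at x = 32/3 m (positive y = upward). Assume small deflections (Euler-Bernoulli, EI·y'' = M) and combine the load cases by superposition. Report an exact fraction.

y(32/3) = 766424/94921875 m

Load 1 — uniform load w=-14 kN/m over full span:
  y_1 = -wx²(L-x)²/(24EI) = -(-14)·(32/3)²·(16-(32/3))²/(24·200000) = 7168/759375 m
Load 2 — applied couple M₀=-13 kN·m at a=32/5 m (b=L-a=48/5):
  y_2 = (R_Ax³/6 - M_Ax²/2 - M₀(x-a)²/2)/EI  [x>a] with R_A=-117/100, M_A=-39/25 = ((-117/100)·(32/3)³/6 - (-39/25)·(32/3)²/2 - (-13)·((32/3)-(32/5))²/2)/200000 = -104/703125 m
Load 3 — point force P=11 kN at a=48/5 m (b=L-a=32/5):
  y_3 = -Pa²(L-x)²(3bL-(3b+a)(L-x))/(6L³EI)  [x>a] = -11·(48/5)²·(16-(32/3))²·(3·(32/5)·16-(3·(32/5)+(48/5))·(16-(32/3)))/(6·16³·200000) = -352/390625 m
Load 4 — point force P=4 kN at a=8 m (b=L-a=8):
  y_4 = -Pa²(L-x)²(3bL-(3b+a)(L-x))/(6L³EI)  [x>a] = -4·8²·(16-(32/3))²·(3·8·16-(3·8+8)·(16-(32/3)))/(6·16³·200000) = -16/50625 m
Superposition: y = Σ y_i = 766424/94921875 m ≈ 0.008074 m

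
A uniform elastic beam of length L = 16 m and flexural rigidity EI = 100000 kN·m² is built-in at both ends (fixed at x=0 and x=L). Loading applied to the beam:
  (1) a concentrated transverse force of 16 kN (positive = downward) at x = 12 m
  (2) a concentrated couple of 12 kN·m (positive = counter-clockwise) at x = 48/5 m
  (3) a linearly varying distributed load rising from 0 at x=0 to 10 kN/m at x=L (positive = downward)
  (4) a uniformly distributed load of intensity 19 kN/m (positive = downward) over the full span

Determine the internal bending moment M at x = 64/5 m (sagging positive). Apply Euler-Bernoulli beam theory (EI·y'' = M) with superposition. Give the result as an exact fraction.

Load 1 — point force P=16 kN at a=12 m (b=L-a=4):
  M_1 = Pa²(a+3b)(L-x)/L³ - Pa²b/L²  [x>a] = 16·12²·(12+3·4)·(16-(64/5))/16³ - 16·12²·4/16² = 36/5 kN·m
Load 2 — applied couple M₀=12 kN·m at a=48/5 m (b=L-a=32/5):
  M_2 = R_Ax - M_A - M₀  [x>a] with R_A=27/25, M_A=96/25 = (27/25)·(64/5) - (96/25) - 12 = -252/125 kN·m
Load 3 — triangular load w₀=10 kN/m (0→w₀ over full span):
  M_3 = 3w₀Lx/20 - w₀L²/30 - w₀x³/(6L) = 3·10·16·(64/5)/20 - 10·16²/30 - 10·(64/5)³/(6·16) = 256/75 kN·m
Load 4 — uniform load w=19 kN/m over full span:
  M_4 = wLx/2 - wL²/12 - wx²/2 = 19·16·(64/5)/2 - 19·16²/12 - 19·(64/5)²/2 = -1216/75 kN·m
Superposition: M = Σ M_i = -952/125 kN·m ≈ -7.616000 kN·m

M(64/5) = -952/125 kN·m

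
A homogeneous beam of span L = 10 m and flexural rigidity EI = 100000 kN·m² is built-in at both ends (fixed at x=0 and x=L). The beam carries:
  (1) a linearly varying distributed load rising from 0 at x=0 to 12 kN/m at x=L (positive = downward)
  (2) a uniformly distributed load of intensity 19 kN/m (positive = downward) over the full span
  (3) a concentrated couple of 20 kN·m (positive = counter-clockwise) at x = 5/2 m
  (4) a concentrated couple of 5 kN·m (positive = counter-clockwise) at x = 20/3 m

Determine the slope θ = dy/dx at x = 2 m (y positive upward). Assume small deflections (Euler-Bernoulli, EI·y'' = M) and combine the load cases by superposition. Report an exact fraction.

θ(2) = -467/250000 rad

Load 1 — triangular load w₀=12 kN/m (0→w₀ over full span):
  θ_1 = -w₀(2x(L-x)(L-2x)(x+2L)+x²(L-x)²)/(120LEI) = -12·(2·2·(10-2)·(10-2·2)·(2+2·10)+2²·(10-2)²)/(120·10·100000) = -7/15625 rad
Load 2 — uniform load w=19 kN/m over full span:
  θ_2 = -wx(L-x)(L-2x)/(12EI) = -19·2·(10-2)·(10-2·2)/(12·100000) = -19/12500 rad
Load 3 — applied couple M₀=20 kN·m at a=5/2 m (b=L-a=15/2):
  θ_3 = (R_Ax²/2 - M_Ax)/EI  [x≤a] with R_A=9/4, M_A=-15/4 = ((9/4)·2²/2 - (-15/4)·2)/100000 = 3/25000 rad
Load 4 — applied couple M₀=5 kN·m at a=20/3 m (b=L-a=10/3):
  θ_4 = (R_Ax²/2 - M_Ax)/EI  [x≤a] with R_A=2/3, M_A=5/3 = ((2/3)·2²/2 - (5/3)·2)/100000 = -1/50000 rad
Superposition: θ = Σ θ_i = -467/250000 rad ≈ -0.001868 rad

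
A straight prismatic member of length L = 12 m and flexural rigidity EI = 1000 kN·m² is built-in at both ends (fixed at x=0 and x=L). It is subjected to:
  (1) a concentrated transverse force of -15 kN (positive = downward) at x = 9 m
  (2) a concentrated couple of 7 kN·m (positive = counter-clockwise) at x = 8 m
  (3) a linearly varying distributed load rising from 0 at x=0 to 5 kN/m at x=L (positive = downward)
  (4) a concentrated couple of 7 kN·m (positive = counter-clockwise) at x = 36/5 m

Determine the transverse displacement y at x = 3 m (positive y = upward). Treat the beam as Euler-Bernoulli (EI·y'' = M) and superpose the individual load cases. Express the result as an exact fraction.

Load 1 — point force P=-15 kN at a=9 m (b=L-a=3):
  y_1 = -Pb²x²(3aL-(3a+b)x)/(6L³EI)  [x≤a] = -(-15)·3²·3²·(3·9·12-(3·9+3)·3)/(6·12³·1000) = 351/12800 m
Load 2 — applied couple M₀=7 kN·m at a=8 m (b=L-a=4):
  y_2 = (R_Ax³/6 - M_Ax²/2)/EI  [x≤a] with R_A=7/9, M_A=7/3 = ((7/9)·3³/6 - (7/3)·3²/2)/1000 = -7/1000 m
Load 3 — triangular load w₀=5 kN/m (0→w₀ over full span):
  y_3 = -w₀x²(L-x)²(x+2L)/(120LEI) = -5·3²·(12-3)²·(3+2·12)/(120·12·1000) = -2187/32000 m
Load 4 — applied couple M₀=7 kN·m at a=36/5 m (b=L-a=24/5):
  y_4 = (R_Ax³/6 - M_Ax²/2)/EI  [x≤a] with R_A=21/25, M_A=56/25 = ((21/25)·3³/6 - (56/25)·3²/2)/1000 = -63/10000 m
Superposition: y = Σ y_i = -17351/320000 m ≈ -0.054222 m

y(3) = -17351/320000 m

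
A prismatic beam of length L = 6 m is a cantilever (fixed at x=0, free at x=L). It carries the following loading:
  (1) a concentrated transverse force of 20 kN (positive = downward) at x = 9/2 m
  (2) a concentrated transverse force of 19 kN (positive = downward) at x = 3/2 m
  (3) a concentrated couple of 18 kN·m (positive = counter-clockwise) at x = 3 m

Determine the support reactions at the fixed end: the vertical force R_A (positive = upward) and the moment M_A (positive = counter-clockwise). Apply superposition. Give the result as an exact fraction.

Load 1 — point force P=20 kN at a=9/2 m (b=L-a=3/2):
  R_A = P = 20 kN
  M_A = Pa = 20·(9/2) = 90 kN·m
Load 2 — point force P=19 kN at a=3/2 m (b=L-a=9/2):
  R_A = P = 19 kN
  M_A = Pa = 19·(3/2) = 57/2 kN·m
Load 3 — applied couple M₀=18 kN·m at a=3 m (b=L-a=3):
  R_A = 0 kN
  M_A = -M₀ = -18 kN·m
Superposition: R_A = 39 kN, M_A = 201/2 kN·m

R_A = 39 kN, M_A = 201/2 kN·m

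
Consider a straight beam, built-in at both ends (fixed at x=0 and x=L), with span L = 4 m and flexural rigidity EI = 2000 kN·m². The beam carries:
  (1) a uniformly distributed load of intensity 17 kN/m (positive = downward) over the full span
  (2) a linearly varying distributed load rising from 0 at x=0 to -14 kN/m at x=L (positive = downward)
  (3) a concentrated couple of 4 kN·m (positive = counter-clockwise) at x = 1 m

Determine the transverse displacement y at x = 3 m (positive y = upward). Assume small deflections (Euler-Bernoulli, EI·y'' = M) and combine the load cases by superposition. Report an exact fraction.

y(3) = -61/40000 m

Load 1 — uniform load w=17 kN/m over full span:
  y_1 = -wx²(L-x)²/(24EI) = -17·3²·(4-3)²/(24·2000) = -51/16000 m
Load 2 — triangular load w₀=-14 kN/m (0→w₀ over full span):
  y_2 = -w₀x²(L-x)²(x+2L)/(120LEI) = -(-14)·3²·(4-3)²·(3+2·4)/(120·4·2000) = 231/160000 m
Load 3 — applied couple M₀=4 kN·m at a=1 m (b=L-a=3):
  y_3 = (R_Ax³/6 - M_Ax²/2 - M₀(x-a)²/2)/EI  [x>a] with R_A=9/8, M_A=-3/4 = ((9/8)·3³/6 - (-3/4)·3²/2 - 4·(3-1)²/2)/2000 = 7/32000 m
Superposition: y = Σ y_i = -61/40000 m ≈ -0.001525 m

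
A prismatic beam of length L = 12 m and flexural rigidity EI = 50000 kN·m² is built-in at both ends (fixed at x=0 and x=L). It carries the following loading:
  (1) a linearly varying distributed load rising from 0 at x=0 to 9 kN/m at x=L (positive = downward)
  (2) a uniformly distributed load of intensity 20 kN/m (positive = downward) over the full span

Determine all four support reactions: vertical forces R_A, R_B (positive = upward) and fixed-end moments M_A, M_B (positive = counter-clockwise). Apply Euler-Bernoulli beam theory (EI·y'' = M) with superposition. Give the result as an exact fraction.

Load 1 — triangular load w₀=9 kN/m (0→w₀ over full span):
  R_A = 3w₀L/20 = 3·9·12/20 = 81/5 kN
  M_A = w₀L²/30 = 9·12²/30 = 216/5 kN·m
  R_B = 7w₀L/20 = 7·9·12/20 = 189/5 kN
  M_B = -w₀L²/20 = -9·12²/20 = -324/5 kN·m
Load 2 — uniform load w=20 kN/m over full span:
  R_A = wL/2 = 20·12/2 = 120 kN
  M_A = wL²/12 = 20·12²/12 = 240 kN·m
  R_B = wL/2 = 20·12/2 = 120 kN
  M_B = -wL²/12 = -20·12²/12 = -240 kN·m
Superposition: R_A = 681/5 kN, M_A = 1416/5 kN·m, R_B = 789/5 kN, M_B = -1524/5 kN·m

R_A = 681/5 kN, M_A = 1416/5 kN·m, R_B = 789/5 kN, M_B = -1524/5 kN·m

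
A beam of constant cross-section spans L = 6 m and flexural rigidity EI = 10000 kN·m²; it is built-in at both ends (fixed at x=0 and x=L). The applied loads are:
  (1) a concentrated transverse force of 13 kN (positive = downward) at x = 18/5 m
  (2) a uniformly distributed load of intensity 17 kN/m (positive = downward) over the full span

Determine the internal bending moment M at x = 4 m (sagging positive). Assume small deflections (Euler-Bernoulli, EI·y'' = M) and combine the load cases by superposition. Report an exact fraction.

Load 1 — point force P=13 kN at a=18/5 m (b=L-a=12/5):
  M_1 = Pa²(a+3b)(L-x)/L³ - Pa²b/L²  [x>a] = 13·(18/5)²·((18/5)+3·(12/5))·(6-4)/6³ - 13·(18/5)²·(12/5)/6² = 702/125 kN·m
Load 2 — uniform load w=17 kN/m over full span:
  M_2 = wLx/2 - wL²/12 - wx²/2 = 17·6·4/2 - 17·6²/12 - 17·4²/2 = 17 kN·m
Superposition: M = Σ M_i = 2827/125 kN·m ≈ 22.616000 kN·m

M(4) = 2827/125 kN·m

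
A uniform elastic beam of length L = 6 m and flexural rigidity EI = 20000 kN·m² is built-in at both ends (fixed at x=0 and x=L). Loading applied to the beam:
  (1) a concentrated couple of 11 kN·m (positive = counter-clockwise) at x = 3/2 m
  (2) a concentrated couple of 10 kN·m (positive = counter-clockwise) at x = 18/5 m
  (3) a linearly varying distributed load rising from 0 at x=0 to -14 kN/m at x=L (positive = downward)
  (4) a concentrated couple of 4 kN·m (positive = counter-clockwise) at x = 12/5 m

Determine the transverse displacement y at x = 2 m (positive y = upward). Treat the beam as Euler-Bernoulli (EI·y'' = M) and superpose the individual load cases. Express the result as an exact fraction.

Load 1 — applied couple M₀=11 kN·m at a=3/2 m (b=L-a=9/2):
  y_1 = (R_Ax³/6 - M_Ax²/2 - M₀(x-a)²/2)/EI  [x>a] with R_A=33/16, M_A=-33/16 = ((33/16)·2³/6 - (-33/16)·2²/2 - 11·(2-(3/2))²/2)/20000 = 11/40000 m
Load 2 — applied couple M₀=10 kN·m at a=18/5 m (b=L-a=12/5):
  y_2 = (R_Ax³/6 - M_Ax²/2)/EI  [x≤a] with R_A=12/5, M_A=16/5 = ((12/5)·2³/6 - (16/5)·2²/2)/20000 = -1/6250 m
Load 3 — triangular load w₀=-14 kN/m (0→w₀ over full span):
  y_3 = -w₀x²(L-x)²(x+2L)/(120LEI) = -(-14)·2²·(6-2)²·(2+2·6)/(120·6·20000) = 49/56250 m
Load 4 — applied couple M₀=4 kN·m at a=12/5 m (b=L-a=18/5):
  y_4 = (R_Ax³/6 - M_Ax²/2)/EI  [x≤a] with R_A=24/25, M_A=12/25 = ((24/25)·2³/6 - (12/25)·2²/2)/20000 = 1/62500 m
Superposition: y = Σ y_i = 9019/9000000 m ≈ 0.001002 m

y(2) = 9019/9000000 m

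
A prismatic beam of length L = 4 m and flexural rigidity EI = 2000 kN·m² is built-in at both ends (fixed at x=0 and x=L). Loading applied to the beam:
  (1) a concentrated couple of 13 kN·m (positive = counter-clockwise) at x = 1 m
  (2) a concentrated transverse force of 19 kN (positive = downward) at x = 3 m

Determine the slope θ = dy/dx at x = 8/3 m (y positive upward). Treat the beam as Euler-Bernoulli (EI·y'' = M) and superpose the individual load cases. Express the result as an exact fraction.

θ(8/3) = -1/1800 rad

Load 1 — applied couple M₀=13 kN·m at a=1 m (b=L-a=3):
  θ_1 = (R_Ax²/2 - M_Ax - M₀(x-a))/EI  [x>a] with R_A=117/32, M_A=-39/16 = ((117/32)·(8/3)²/2 - (-39/16)·(8/3) - 13·((8/3)-1))/2000 = -13/12000 rad
Load 2 — point force P=19 kN at a=3 m (b=L-a=1):
  θ_2 = -Pb²x(2aL-(3a+b)x)/(2L³EI)  [x≤a] = -19·1²·(8/3)·(2·3·4-(3·3+1)·(8/3))/(2·4³·2000) = 19/36000 rad
Superposition: θ = Σ θ_i = -1/1800 rad ≈ -0.000556 rad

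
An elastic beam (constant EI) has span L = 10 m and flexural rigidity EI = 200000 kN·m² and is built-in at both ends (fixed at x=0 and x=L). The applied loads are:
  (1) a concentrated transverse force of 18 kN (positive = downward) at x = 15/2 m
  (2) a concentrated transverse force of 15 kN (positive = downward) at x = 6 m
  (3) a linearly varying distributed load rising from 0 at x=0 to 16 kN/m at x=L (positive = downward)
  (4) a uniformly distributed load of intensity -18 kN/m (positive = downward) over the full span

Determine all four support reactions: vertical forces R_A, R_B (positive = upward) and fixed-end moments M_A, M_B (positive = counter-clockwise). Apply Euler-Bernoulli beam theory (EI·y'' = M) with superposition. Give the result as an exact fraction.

R_A = -23163/400 kN, M_A = -17719/240 kN·m, R_B = -3637/400 kN, M_B = 1847/80 kN·m

Load 1 — point force P=18 kN at a=15/2 m (b=L-a=5/2):
  R_A = Pb²(3a+b)/L³ = 18·(5/2)²·(3·(15/2)+(5/2))/10³ = 45/16 kN
  M_A = Pab²/L² = 18·(15/2)·(5/2)²/10² = 135/16 kN·m
  R_B = Pa²(a+3b)/L³ = 18·(15/2)²·((15/2)+3·(5/2))/10³ = 243/16 kN
  M_B = -Pa²b/L² = -18·(15/2)²·(5/2)/10² = -405/16 kN·m
Load 2 — point force P=15 kN at a=6 m (b=L-a=4):
  R_A = Pb²(3a+b)/L³ = 15·4²·(3·6+4)/10³ = 132/25 kN
  M_A = Pab²/L² = 15·6·4²/10² = 72/5 kN·m
  R_B = Pa²(a+3b)/L³ = 15·6²·(6+3·4)/10³ = 243/25 kN
  M_B = -Pa²b/L² = -15·6²·4/10² = -108/5 kN·m
Load 3 — triangular load w₀=16 kN/m (0→w₀ over full span):
  R_A = 3w₀L/20 = 3·16·10/20 = 24 kN
  M_A = w₀L²/30 = 16·10²/30 = 160/3 kN·m
  R_B = 7w₀L/20 = 7·16·10/20 = 56 kN
  M_B = -w₀L²/20 = -16·10²/20 = -80 kN·m
Load 4 — uniform load w=-18 kN/m over full span:
  R_A = wL/2 = (-18)·10/2 = -90 kN
  M_A = wL²/12 = (-18)·10²/12 = -150 kN·m
  R_B = wL/2 = (-18)·10/2 = -90 kN
  M_B = -wL²/12 = -(-18)·10²/12 = 150 kN·m
Superposition: R_A = -23163/400 kN, M_A = -17719/240 kN·m, R_B = -3637/400 kN, M_B = 1847/80 kN·m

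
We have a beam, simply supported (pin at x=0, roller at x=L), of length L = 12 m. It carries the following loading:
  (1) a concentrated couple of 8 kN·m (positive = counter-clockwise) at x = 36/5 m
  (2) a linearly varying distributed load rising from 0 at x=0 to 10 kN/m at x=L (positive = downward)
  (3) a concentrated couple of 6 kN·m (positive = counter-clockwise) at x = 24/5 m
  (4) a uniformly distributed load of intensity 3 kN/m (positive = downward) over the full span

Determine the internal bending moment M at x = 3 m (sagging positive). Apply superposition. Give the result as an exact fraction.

Load 1 — applied couple M₀=8 kN·m at a=36/5 m (b=L-a=24/5):
  M_1 = M₀x/L  [x≤a] = 8·3/12 = 2 kN·m
Load 2 — triangular load w₀=10 kN/m (0→w₀ over full span):
  M_2 = w₀Lx/6 - w₀x³/(6L) = 10·12·3/6 - 10·3³/(6·12) = 225/4 kN·m
Load 3 — applied couple M₀=6 kN·m at a=24/5 m (b=L-a=36/5):
  M_3 = M₀x/L  [x≤a] = 6·3/12 = 3/2 kN·m
Load 4 — uniform load w=3 kN/m over full span:
  M_4 = wx(L-x)/2 = 3·3·(12-3)/2 = 81/2 kN·m
Superposition: M = Σ M_i = 401/4 kN·m ≈ 100.250000 kN·m

M(3) = 401/4 kN·m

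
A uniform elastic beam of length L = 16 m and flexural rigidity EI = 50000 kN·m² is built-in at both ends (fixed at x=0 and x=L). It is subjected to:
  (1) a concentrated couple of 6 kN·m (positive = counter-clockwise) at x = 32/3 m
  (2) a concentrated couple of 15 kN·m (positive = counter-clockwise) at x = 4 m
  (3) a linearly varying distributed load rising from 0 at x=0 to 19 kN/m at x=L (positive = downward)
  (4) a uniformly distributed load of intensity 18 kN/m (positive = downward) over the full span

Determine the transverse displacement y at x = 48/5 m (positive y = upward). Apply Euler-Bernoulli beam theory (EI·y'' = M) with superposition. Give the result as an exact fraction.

y(48/5) = -4251618/48828125 m

Load 1 — applied couple M₀=6 kN·m at a=32/3 m (b=L-a=16/3):
  y_1 = (R_Ax³/6 - M_Ax²/2)/EI  [x≤a] with R_A=1/2, M_A=2 = ((1/2)·(48/5)³/6 - 2·(48/5)²/2)/50000 = -144/390625 m
Load 2 — applied couple M₀=15 kN·m at a=4 m (b=L-a=12):
  y_2 = (R_Ax³/6 - M_Ax²/2 - M₀(x-a)²/2)/EI  [x>a] with R_A=135/128, M_A=-45/16 = ((135/128)·(48/5)³/6 - (-45/16)·(48/5)²/2 - 15·((48/5)-4)²/2)/50000 = 78/78125 m
Load 3 — triangular load w₀=19 kN/m (0→w₀ over full span):
  y_3 = -w₀x²(L-x)²(x+2L)/(120LEI) = -19·(48/5)²·(16-(48/5))²·((48/5)+2·16)/(120·16·50000) = -1517568/48828125 m
Load 4 — uniform load w=18 kN/m over full span:
  y_4 = -wx²(L-x)²/(24EI) = -18·(48/5)²·(16-(48/5))²/(24·50000) = -110592/1953125 m
Superposition: y = Σ y_i = -4251618/48828125 m ≈ -0.087073 m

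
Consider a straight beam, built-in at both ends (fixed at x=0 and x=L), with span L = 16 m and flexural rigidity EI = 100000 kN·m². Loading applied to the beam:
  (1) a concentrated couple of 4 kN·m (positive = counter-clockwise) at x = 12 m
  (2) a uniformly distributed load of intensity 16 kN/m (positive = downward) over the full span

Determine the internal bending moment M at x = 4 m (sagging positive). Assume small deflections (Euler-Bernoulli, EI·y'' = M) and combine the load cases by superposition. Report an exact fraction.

Load 1 — applied couple M₀=4 kN·m at a=12 m (b=L-a=4):
  M_1 = R_Ax - M_A  [x≤a] with R_A=9/32, M_A=5/4 = (9/32)·4 - (5/4) = -1/8 kN·m
Load 2 — uniform load w=16 kN/m over full span:
  M_2 = wLx/2 - wL²/12 - wx²/2 = 16·16·4/2 - 16·16²/12 - 16·4²/2 = 128/3 kN·m
Superposition: M = Σ M_i = 1021/24 kN·m ≈ 42.541667 kN·m

M(4) = 1021/24 kN·m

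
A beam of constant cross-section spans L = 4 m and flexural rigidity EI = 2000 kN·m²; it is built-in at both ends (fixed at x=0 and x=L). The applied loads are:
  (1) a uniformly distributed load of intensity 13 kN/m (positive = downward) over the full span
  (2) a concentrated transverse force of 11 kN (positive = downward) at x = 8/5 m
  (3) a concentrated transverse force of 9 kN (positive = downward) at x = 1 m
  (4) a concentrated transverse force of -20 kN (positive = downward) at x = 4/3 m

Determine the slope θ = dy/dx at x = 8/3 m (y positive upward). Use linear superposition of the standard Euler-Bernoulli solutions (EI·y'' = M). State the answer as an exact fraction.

θ(8/3) = 152903/60750000 rad

Load 1 — uniform load w=13 kN/m over full span:
  θ_1 = -wx(L-x)(L-2x)/(12EI) = -13·(8/3)·(4-(8/3))·(4-2·(8/3))/(12·2000) = 26/10125 rad
Load 2 — point force P=11 kN at a=8/5 m (b=L-a=12/5):
  θ_2 = Pa²(L-x)(2bL-(3b+a)(L-x))/(2L³EI)  [x>a] = 11·(8/5)²·(4-(8/3))·(2·(12/5)·4-(3·(12/5)+(8/5))·(4-(8/3)))/(2·4³·2000) = 154/140625 rad
Load 3 — point force P=9 kN at a=1 m (b=L-a=3):
  θ_3 = Pa²(L-x)(2bL-(3b+a)(L-x))/(2L³EI)  [x>a] = 9·1²·(4-(8/3))·(2·3·4-(3·3+1)·(4-(8/3)))/(2·4³·2000) = 1/2000 rad
Load 4 — point force P=-20 kN at a=4/3 m (b=L-a=8/3):
  θ_4 = Pa²(L-x)(2bL-(3b+a)(L-x))/(2L³EI)  [x>a] = (-20)·(4/3)²·(4-(8/3))·(2·(8/3)·4-(3·(8/3)+(4/3))·(4-(8/3)))/(2·4³·2000) = -2/1215 rad
Superposition: θ = Σ θ_i = 152903/60750000 rad ≈ 0.002517 rad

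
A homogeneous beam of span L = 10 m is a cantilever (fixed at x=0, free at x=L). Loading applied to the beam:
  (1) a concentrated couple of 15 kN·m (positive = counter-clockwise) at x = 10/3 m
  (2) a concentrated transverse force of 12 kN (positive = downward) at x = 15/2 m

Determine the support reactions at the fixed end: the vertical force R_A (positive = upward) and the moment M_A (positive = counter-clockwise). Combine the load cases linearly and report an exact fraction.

R_A = 12 kN, M_A = 75 kN·m

Load 1 — applied couple M₀=15 kN·m at a=10/3 m (b=L-a=20/3):
  R_A = 0 kN
  M_A = -M₀ = -15 kN·m
Load 2 — point force P=12 kN at a=15/2 m (b=L-a=5/2):
  R_A = P = 12 kN
  M_A = Pa = 12·(15/2) = 90 kN·m
Superposition: R_A = 12 kN, M_A = 75 kN·m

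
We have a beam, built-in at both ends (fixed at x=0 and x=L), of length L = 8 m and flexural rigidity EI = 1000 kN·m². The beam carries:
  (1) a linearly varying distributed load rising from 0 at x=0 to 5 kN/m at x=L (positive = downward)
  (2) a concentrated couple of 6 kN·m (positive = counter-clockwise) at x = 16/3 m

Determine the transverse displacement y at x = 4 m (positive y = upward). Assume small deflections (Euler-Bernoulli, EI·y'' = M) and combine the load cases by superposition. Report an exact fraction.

y(4) = -4/125 m

Load 1 — triangular load w₀=5 kN/m (0→w₀ over full span):
  y_1 = -w₀x²(L-x)²(x+2L)/(120LEI) = -5·4²·(8-4)²·(4+2·8)/(120·8·1000) = -2/75 m
Load 2 — applied couple M₀=6 kN·m at a=16/3 m (b=L-a=8/3):
  y_2 = (R_Ax³/6 - M_Ax²/2)/EI  [x≤a] with R_A=1, M_A=2 = (1·4³/6 - 2·4²/2)/1000 = -2/375 m
Superposition: y = Σ y_i = -4/125 m ≈ -0.032000 m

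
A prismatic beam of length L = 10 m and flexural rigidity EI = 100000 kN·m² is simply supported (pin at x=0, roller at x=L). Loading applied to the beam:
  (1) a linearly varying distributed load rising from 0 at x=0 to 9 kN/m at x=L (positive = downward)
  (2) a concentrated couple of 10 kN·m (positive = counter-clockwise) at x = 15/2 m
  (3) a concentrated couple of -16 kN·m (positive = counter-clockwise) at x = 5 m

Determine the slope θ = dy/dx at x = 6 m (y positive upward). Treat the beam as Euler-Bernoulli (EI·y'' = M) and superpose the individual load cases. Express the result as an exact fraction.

Load 1 — triangular load w₀=9 kN/m (0→w₀ over full span):
  θ_1 = -w₀(7L⁴-30L²x²+15x⁴)/(360LEI) = -9·(7·10⁴-30·10²·6²+15·6⁴)/(360·10·100000) = 29/62500 rad
Load 2 — applied couple M₀=10 kN·m at a=15/2 m (b=L-a=5/2):
  θ_2 = (M₀x²/(2L)+C₁)/EI  [x≤a] with C₁=M₀(3b²-L²)/(6L)=-325/24 = (10·6²/(2·10)+(-325/24))/100000 = 107/2400000 rad
Load 3 — applied couple M₀=-16 kN·m at a=5 m (b=L-a=5):
  θ_3 = (M₀x²/(2L)-M₀(x-a)+C₁)/EI  [x>a] with C₁=M₀(3b²-L²)/(6L)=20/3 = ((-16)·6²/(2·10)-(-16)·(6-5)+(20/3))/100000 = -23/375000 rad
Superposition: θ = Σ θ_i = 1789/4000000 rad ≈ 0.000447 rad

θ(6) = 1789/4000000 rad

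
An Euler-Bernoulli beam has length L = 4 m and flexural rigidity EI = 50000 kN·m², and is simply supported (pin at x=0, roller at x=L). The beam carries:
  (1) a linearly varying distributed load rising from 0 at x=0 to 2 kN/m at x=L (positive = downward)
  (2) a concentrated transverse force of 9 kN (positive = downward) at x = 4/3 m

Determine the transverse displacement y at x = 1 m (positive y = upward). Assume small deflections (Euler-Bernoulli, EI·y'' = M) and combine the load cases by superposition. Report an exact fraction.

Load 1 — triangular load w₀=2 kN/m (0→w₀ over full span):
  y_1 = -w₀x(7L⁴-10L²x²+3x⁴)/(360LEI) = -2·1·(7·4⁴-10·4²·1²+3·1⁴)/(360·4·50000) = -109/2400000 m
Load 2 — point force P=9 kN at a=4/3 m (b=L-a=8/3):
  y_2 = -Pbx(L²-b²-x²)/(6LEI)  [x≤a] = -9·(8/3)·1·(4²-(8/3)²-1²)/(6·4·50000) = -71/450000 m
Superposition: y = Σ y_i = -1463/7200000 m ≈ -0.000203 m

y(1) = -1463/7200000 m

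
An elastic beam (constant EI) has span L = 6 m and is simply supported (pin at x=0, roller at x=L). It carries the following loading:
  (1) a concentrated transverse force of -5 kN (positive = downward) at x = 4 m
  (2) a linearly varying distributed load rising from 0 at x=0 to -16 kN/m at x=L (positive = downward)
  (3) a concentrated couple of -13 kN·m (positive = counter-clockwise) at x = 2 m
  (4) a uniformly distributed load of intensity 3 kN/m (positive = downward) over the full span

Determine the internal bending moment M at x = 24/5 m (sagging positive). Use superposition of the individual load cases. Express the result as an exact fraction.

M(24/5) = -2551/125 kN·m

Load 1 — point force P=-5 kN at a=4 m (b=L-a=2):
  M_1 = Pa(L-x)/L  [x>a] = (-5)·4·(6-(24/5))/6 = -4 kN·m
Load 2 — triangular load w₀=-16 kN/m (0→w₀ over full span):
  M_2 = w₀Lx/6 - w₀x³/(6L) = (-16)·6·(24/5)/6 - (-16)·(24/5)³/(6·6) = -3456/125 kN·m
Load 3 — applied couple M₀=-13 kN·m at a=2 m (b=L-a=4):
  M_3 = M₀x/L - M₀  [x>a] = (-13)·(24/5)/6 - (-13) = 13/5 kN·m
Load 4 — uniform load w=3 kN/m over full span:
  M_4 = wx(L-x)/2 = 3·(24/5)·(6-(24/5))/2 = 216/25 kN·m
Superposition: M = Σ M_i = -2551/125 kN·m ≈ -20.408000 kN·m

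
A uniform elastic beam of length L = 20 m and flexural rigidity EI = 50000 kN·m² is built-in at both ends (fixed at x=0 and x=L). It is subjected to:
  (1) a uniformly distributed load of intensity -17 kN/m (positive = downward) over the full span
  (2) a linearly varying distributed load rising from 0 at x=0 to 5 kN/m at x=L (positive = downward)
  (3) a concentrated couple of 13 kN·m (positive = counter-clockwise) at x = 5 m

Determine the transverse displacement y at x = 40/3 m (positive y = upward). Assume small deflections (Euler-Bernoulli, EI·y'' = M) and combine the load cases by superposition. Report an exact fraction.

y(40/3) = 278359/2916000 m

Load 1 — uniform load w=-17 kN/m over full span:
  y_1 = -wx²(L-x)²/(24EI) = -(-17)·(40/3)²·(20-(40/3))²/(24·50000) = 136/1215 m
Load 2 — triangular load w₀=5 kN/m (0→w₀ over full span):
  y_2 = -w₀x²(L-x)²(x+2L)/(120LEI) = -5·(40/3)²·(20-(40/3))²·((40/3)+2·20)/(120·20·50000) = -64/3645 m
Load 3 — applied couple M₀=13 kN·m at a=5 m (b=L-a=15):
  y_3 = (R_Ax³/6 - M_Ax²/2 - M₀(x-a)²/2)/EI  [x>a] with R_A=117/160, M_A=-39/16 = ((117/160)·(40/3)³/6 - (-39/16)·(40/3)²/2 - 13·((40/3)-5)²/2)/50000 = 13/12000 m
Superposition: y = Σ y_i = 278359/2916000 m ≈ 0.095459 m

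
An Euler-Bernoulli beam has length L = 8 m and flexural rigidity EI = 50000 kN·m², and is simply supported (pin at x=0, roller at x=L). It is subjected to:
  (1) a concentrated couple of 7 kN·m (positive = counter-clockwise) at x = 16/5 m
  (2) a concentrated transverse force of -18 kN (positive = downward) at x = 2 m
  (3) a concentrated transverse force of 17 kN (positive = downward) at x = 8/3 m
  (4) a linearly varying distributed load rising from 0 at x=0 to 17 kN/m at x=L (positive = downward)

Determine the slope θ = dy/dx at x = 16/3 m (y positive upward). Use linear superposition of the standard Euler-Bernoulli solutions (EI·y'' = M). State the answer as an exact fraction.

Load 1 — applied couple M₀=7 kN·m at a=16/5 m (b=L-a=24/5):
  θ_1 = (M₀x²/(2L)-M₀(x-a)+C₁)/EI  [x>a] with C₁=M₀(3b²-L²)/(6L)=56/75 = (7·(16/3)²/(2·8)-7·((16/3)-(16/5))+(56/75))/50000 = -49/1406250 rad
Load 2 — point force P=-18 kN at a=2 m (b=L-a=6):
  θ_2 = -Pa(2L²-6Lx+3x²+a²)/(6LEI)  [x>a] = -(-18)·2·(2·8²-6·8·(16/3)+3·(16/3)²+2²)/(6·8·50000) = -29/50000 rad
Load 3 — point force P=17 kN at a=8/3 m (b=L-a=16/3):
  θ_3 = -Pa(2L²-6Lx+3x²+a²)/(6LEI)  [x>a] = -17·(8/3)·(2·8²-6·8·(16/3)+3·(16/3)²+(8/3)²)/(6·8·50000) = 34/50625 rad
Load 4 — triangular load w₀=17 kN/m (0→w₀ over full span):
  θ_4 = -w₀(7L⁴-30L²x²+15x⁴)/(360LEI) = -17·(7·8⁴-30·8²·(16/3)²+15·(16/3)⁴)/(360·8·50000) = 6188/3796875 rad
Superposition: θ = Σ θ_i = 512281/303750000 rad ≈ 0.001687 rad

θ(16/3) = 512281/303750000 rad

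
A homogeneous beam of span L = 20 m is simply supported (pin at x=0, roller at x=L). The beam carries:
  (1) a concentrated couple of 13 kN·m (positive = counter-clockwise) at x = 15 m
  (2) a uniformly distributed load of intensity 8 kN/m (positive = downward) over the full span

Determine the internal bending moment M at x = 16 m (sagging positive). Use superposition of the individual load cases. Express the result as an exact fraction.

Load 1 — applied couple M₀=13 kN·m at a=15 m (b=L-a=5):
  M_1 = M₀x/L - M₀  [x>a] = 13·16/20 - 13 = -13/5 kN·m
Load 2 — uniform load w=8 kN/m over full span:
  M_2 = wx(L-x)/2 = 8·16·(20-16)/2 = 256 kN·m
Superposition: M = Σ M_i = 1267/5 kN·m ≈ 253.400000 kN·m

M(16) = 1267/5 kN·m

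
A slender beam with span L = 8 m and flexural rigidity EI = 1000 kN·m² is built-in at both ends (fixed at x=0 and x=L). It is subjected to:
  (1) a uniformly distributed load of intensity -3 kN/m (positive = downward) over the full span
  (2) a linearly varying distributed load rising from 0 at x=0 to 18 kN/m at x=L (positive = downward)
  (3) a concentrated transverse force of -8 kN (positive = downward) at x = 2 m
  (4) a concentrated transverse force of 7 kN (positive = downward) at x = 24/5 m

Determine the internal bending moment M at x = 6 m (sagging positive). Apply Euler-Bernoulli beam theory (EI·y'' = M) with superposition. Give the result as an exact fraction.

M(6) = 2427/250 kN·m

Load 1 — uniform load w=-3 kN/m over full span:
  M_1 = wLx/2 - wL²/12 - wx²/2 = (-3)·8·6/2 - (-3)·8²/12 - (-3)·6²/2 = -2 kN·m
Load 2 — triangular load w₀=18 kN/m (0→w₀ over full span):
  M_2 = 3w₀Lx/20 - w₀L²/30 - w₀x³/(6L) = 3·18·8·6/20 - 18·8²/30 - 18·6³/(6·8) = 51/5 kN·m
Load 3 — point force P=-8 kN at a=2 m (b=L-a=6):
  M_3 = Pa²(a+3b)(L-x)/L³ - Pa²b/L²  [x>a] = (-8)·2²·(2+3·6)·(8-6)/8³ - (-8)·2²·6/8² = 1/2 kN·m
Load 4 — point force P=7 kN at a=24/5 m (b=L-a=16/5):
  M_4 = Pa²(a+3b)(L-x)/L³ - Pa²b/L²  [x>a] = 7·(24/5)²·((24/5)+3·(16/5))·(8-6)/8³ - 7·(24/5)²·(16/5)/8² = 126/125 kN·m
Superposition: M = Σ M_i = 2427/250 kN·m ≈ 9.708000 kN·m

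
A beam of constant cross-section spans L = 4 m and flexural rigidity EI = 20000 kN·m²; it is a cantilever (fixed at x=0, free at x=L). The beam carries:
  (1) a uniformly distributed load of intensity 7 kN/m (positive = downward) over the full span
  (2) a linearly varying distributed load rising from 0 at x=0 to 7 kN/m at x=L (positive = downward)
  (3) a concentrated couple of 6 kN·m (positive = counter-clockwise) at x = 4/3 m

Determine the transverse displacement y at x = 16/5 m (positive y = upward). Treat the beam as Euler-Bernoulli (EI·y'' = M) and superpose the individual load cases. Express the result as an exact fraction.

Load 1 — uniform load w=7 kN/m over full span:
  y_1 = -wx²(x²-4Lx+6L²)/(24EI) = -7·(16/5)²·((16/5)²-4·4·(16/5)+6·4²)/(24·20000) = -9632/1171875 m
Load 2 — triangular load w₀=7 kN/m (0→w₀ over full span):
  y_2 = (w₀Lx³/12-w₀L²x²/6-w₀x⁵/(120L))/EI = (7·4·(16/5)³/12-7·4²·(16/5)²/6-7·(16/5)⁵/(120·4))/20000 = -175168/29296875 m
Load 3 — applied couple M₀=6 kN·m at a=4/3 m (b=L-a=8/3):
  y_3 = M₀a(2x-a)/(2EI)  [x>a] = 6·(4/3)·(2·(16/5)-(4/3))/(2·20000) = 19/18750 m
Superposition: y = Σ y_i = -772561/58593750 m ≈ -0.013185 m

y(16/5) = -772561/58593750 m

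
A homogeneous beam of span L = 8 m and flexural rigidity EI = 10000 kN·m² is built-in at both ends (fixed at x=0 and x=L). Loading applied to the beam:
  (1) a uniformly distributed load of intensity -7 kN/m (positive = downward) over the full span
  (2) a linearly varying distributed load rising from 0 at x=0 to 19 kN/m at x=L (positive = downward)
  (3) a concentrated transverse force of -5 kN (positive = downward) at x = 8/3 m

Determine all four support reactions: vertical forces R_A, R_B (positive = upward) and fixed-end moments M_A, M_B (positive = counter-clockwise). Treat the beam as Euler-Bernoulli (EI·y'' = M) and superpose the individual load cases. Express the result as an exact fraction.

R_A = -1202/135 kN, M_A = -368/135 kN·m, R_B = 3227/135 kN, M_B = -2768/135 kN·m

Load 1 — uniform load w=-7 kN/m over full span:
  R_A = wL/2 = (-7)·8/2 = -28 kN
  M_A = wL²/12 = (-7)·8²/12 = -112/3 kN·m
  R_B = wL/2 = (-7)·8/2 = -28 kN
  M_B = -wL²/12 = -(-7)·8²/12 = 112/3 kN·m
Load 2 — triangular load w₀=19 kN/m (0→w₀ over full span):
  R_A = 3w₀L/20 = 3·19·8/20 = 114/5 kN
  M_A = w₀L²/30 = 19·8²/30 = 608/15 kN·m
  R_B = 7w₀L/20 = 7·19·8/20 = 266/5 kN
  M_B = -w₀L²/20 = -19·8²/20 = -304/5 kN·m
Load 3 — point force P=-5 kN at a=8/3 m (b=L-a=16/3):
  R_A = Pb²(3a+b)/L³ = (-5)·(16/3)²·(3·(8/3)+(16/3))/8³ = -100/27 kN
  M_A = Pab²/L² = (-5)·(8/3)·(16/3)²/8² = -160/27 kN·m
  R_B = Pa²(a+3b)/L³ = (-5)·(8/3)²·((8/3)+3·(16/3))/8³ = -35/27 kN
  M_B = -Pa²b/L² = -(-5)·(8/3)²·(16/3)/8² = 80/27 kN·m
Superposition: R_A = -1202/135 kN, M_A = -368/135 kN·m, R_B = 3227/135 kN, M_B = -2768/135 kN·m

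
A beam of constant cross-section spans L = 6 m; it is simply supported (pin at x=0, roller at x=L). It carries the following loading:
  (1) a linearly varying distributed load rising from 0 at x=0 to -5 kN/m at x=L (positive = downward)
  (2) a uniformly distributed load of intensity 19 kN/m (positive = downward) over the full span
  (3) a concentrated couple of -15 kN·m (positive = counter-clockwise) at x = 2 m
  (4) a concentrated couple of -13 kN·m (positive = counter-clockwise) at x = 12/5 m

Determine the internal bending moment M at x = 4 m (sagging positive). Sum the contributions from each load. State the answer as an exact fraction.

Load 1 — triangular load w₀=-5 kN/m (0→w₀ over full span):
  M_1 = w₀Lx/6 - w₀x³/(6L) = (-5)·6·4/6 - (-5)·4³/(6·6) = -100/9 kN·m
Load 2 — uniform load w=19 kN/m over full span:
  M_2 = wx(L-x)/2 = 19·4·(6-4)/2 = 76 kN·m
Load 3 — applied couple M₀=-15 kN·m at a=2 m (b=L-a=4):
  M_3 = M₀x/L - M₀  [x>a] = (-15)·4/6 - (-15) = 5 kN·m
Load 4 — applied couple M₀=-13 kN·m at a=12/5 m (b=L-a=18/5):
  M_4 = M₀x/L - M₀  [x>a] = (-13)·4/6 - (-13) = 13/3 kN·m
Superposition: M = Σ M_i = 668/9 kN·m ≈ 74.222222 kN·m

M(4) = 668/9 kN·m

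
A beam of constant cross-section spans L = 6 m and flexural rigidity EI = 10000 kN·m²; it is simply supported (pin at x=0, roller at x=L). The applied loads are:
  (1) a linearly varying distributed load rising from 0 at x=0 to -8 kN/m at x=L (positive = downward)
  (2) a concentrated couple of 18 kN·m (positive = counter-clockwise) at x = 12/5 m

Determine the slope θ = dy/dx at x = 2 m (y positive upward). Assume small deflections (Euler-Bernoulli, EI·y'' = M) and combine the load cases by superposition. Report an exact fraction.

θ(2) = 2917/1125000 rad

Load 1 — triangular load w₀=-8 kN/m (0→w₀ over full span):
  θ_1 = -w₀(7L⁴-30L²x²+15x⁴)/(360LEI) = -(-8)·(7·6⁴-30·6²·2²+15·2⁴)/(360·6·10000) = 52/28125 rad
Load 2 — applied couple M₀=18 kN·m at a=12/5 m (b=L-a=18/5):
  θ_2 = (M₀x²/(2L)+C₁)/EI  [x≤a] with C₁=M₀(3b²-L²)/(6L)=36/25 = (18·2²/(2·6)+(36/25))/10000 = 93/125000 rad
Superposition: θ = Σ θ_i = 2917/1125000 rad ≈ 0.002593 rad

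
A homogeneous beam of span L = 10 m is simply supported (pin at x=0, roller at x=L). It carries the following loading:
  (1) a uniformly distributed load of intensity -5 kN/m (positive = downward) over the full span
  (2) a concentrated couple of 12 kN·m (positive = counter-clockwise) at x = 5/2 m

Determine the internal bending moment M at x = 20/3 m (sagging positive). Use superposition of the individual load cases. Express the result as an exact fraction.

Load 1 — uniform load w=-5 kN/m over full span:
  M_1 = wx(L-x)/2 = (-5)·(20/3)·(10-(20/3))/2 = -500/9 kN·m
Load 2 — applied couple M₀=12 kN·m at a=5/2 m (b=L-a=15/2):
  M_2 = M₀x/L - M₀  [x>a] = 12·(20/3)/10 - 12 = -4 kN·m
Superposition: M = Σ M_i = -536/9 kN·m ≈ -59.555556 kN·m

M(20/3) = -536/9 kN·m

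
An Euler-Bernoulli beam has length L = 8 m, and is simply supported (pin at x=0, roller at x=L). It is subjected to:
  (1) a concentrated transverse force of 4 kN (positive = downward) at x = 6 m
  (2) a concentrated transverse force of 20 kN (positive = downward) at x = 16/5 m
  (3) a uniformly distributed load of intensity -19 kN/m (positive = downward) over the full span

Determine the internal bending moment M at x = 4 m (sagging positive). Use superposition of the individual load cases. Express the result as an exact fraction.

M(4) = -116 kN·m

Load 1 — point force P=4 kN at a=6 m (b=L-a=2):
  M_1 = Pbx/L  [x≤a] = 4·2·4/8 = 4 kN·m
Load 2 — point force P=20 kN at a=16/5 m (b=L-a=24/5):
  M_2 = Pa(L-x)/L  [x>a] = 20·(16/5)·(8-4)/8 = 32 kN·m
Load 3 — uniform load w=-19 kN/m over full span:
  M_3 = wx(L-x)/2 = (-19)·4·(8-4)/2 = -152 kN·m
Superposition: M = Σ M_i = -116 kN·m ≈ -116.000000 kN·m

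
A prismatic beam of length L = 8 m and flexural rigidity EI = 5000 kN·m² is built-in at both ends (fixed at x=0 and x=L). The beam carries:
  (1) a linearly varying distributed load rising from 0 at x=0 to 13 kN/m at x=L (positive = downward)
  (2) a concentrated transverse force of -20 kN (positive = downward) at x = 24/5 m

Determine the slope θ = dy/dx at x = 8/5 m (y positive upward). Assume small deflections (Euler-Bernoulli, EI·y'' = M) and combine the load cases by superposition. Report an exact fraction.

θ(8/5) = -2176/1171875 rad

Load 1 — triangular load w₀=13 kN/m (0→w₀ over full span):
  θ_1 = -w₀(2x(L-x)(L-2x)(x+2L)+x²(L-x)²)/(120LEI) = -13·(2·(8/5)·(8-(8/5))·(8-2·(8/5))·((8/5)+2·8)+(8/5)²·(8-(8/5))²)/(120·8·5000) = -5824/1171875 rad
Load 2 — point force P=-20 kN at a=24/5 m (b=L-a=16/5):
  θ_2 = -Pb²x(2aL-(3a+b)x)/(2L³EI)  [x≤a] = -(-20)·(16/5)²·(8/5)·(2·(24/5)·8-(3·(24/5)+(16/5))·(8/5))/(2·8³·5000) = 1216/390625 rad
Superposition: θ = Σ θ_i = -2176/1171875 rad ≈ -0.001857 rad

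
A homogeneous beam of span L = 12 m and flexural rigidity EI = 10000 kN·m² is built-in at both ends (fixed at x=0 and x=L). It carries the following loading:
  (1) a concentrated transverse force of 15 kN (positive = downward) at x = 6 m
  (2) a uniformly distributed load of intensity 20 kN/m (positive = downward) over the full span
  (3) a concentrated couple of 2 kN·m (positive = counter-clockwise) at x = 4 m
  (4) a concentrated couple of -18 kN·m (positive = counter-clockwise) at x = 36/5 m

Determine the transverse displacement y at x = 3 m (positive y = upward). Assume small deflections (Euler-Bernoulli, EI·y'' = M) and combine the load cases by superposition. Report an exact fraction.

Load 1 — point force P=15 kN at a=6 m (b=L-a=6):
  y_1 = -Pb²x²(3aL-(3a+b)x)/(6L³EI)  [x≤a] = -15·6²·3²·(3·6·12-(3·6+6)·3)/(6·12³·10000) = -27/4000 m
Load 2 — uniform load w=20 kN/m over full span:
  y_2 = -wx²(L-x)²/(24EI) = -20·3²·(12-3)²/(24·10000) = -243/4000 m
Load 3 — applied couple M₀=2 kN·m at a=4 m (b=L-a=8):
  y_3 = (R_Ax³/6 - M_Ax²/2)/EI  [x≤a] with R_A=2/9, M_A=0 = ((2/9)·3³/6 - 0·3²/2)/10000 = 1/10000 m
Load 4 — applied couple M₀=-18 kN·m at a=36/5 m (b=L-a=24/5):
  y_4 = (R_Ax³/6 - M_Ax²/2)/EI  [x≤a] with R_A=-54/25, M_A=-144/25 = ((-54/25)·3³/6 - (-144/25)·3²/2)/10000 = 81/50000 m
Superposition: y = Σ y_i = -3289/50000 m ≈ -0.065780 m

y(3) = -3289/50000 m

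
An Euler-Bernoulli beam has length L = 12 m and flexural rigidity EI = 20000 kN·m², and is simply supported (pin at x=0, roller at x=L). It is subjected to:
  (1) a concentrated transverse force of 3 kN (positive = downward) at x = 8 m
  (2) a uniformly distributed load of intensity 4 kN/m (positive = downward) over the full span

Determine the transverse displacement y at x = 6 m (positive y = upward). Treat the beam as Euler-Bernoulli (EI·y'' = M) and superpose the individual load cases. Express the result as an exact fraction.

Load 1 — point force P=3 kN at a=8 m (b=L-a=4):
  y_1 = -Pbx(L²-b²-x²)/(6LEI)  [x≤a] = -3·4·6·(12²-4²-6²)/(6·12·20000) = -23/5000 m
Load 2 — uniform load w=4 kN/m over full span:
  y_2 = -wx(L³-2Lx²+x³)/(24EI) = -4·6·(12³-2·12·6²+6³)/(24·20000) = -27/500 m
Superposition: y = Σ y_i = -293/5000 m ≈ -0.058600 m

y(6) = -293/5000 m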